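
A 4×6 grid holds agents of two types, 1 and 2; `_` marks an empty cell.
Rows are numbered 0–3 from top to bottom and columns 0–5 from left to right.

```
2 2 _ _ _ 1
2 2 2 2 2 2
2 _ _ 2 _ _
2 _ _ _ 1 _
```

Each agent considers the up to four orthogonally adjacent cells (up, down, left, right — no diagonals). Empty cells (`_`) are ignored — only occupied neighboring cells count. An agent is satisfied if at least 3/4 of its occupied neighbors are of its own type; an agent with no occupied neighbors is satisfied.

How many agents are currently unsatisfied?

2

Row 0: (0,0)2 2/2 ok · (0,1)2 2/2 ok · (0,5)1 0/1 unhappy
Row 1: (1,0)2 3/3 ok · (1,1)2 3/3 ok · (1,2)2 2/2 ok · (1,3)2 3/3 ok · (1,4)2 2/2 ok · (1,5)2 1/2 unhappy
Row 2: (2,0)2 2/2 ok · (2,3)2 1/1 ok
Row 3: (3,0)2 1/1 ok · (3,4)1 0/0 ok
Unsatisfied: (0,5), (1,5) — 2 in total.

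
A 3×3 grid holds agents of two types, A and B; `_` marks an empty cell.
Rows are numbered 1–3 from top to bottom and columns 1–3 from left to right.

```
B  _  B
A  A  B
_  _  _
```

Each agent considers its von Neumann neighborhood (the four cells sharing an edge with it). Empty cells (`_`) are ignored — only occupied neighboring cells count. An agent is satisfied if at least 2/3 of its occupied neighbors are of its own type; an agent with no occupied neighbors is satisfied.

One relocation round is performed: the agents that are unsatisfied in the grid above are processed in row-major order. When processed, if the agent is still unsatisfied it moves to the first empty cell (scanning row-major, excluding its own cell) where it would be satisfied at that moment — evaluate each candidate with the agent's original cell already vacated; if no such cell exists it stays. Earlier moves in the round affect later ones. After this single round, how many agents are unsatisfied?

0

Initially unsatisfied (in order): (1,1), (2,1), (2,2), (2,3).
  (1,1) → (3,3).
  (2,1): now satisfied by earlier moves; stays.
  (2,2) → (1,1).
  (2,3): now satisfied by earlier moves; stays.
Resulting grid:
A _ B
A _ B
_ _ B
All satisfied now.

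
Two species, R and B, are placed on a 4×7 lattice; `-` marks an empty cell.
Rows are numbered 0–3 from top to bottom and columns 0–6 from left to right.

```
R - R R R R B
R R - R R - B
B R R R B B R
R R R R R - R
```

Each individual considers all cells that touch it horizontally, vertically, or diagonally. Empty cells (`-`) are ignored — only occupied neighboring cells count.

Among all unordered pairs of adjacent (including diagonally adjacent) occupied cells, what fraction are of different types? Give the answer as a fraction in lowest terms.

17/56

Scan each occupied cell's neighbors to the right and below (and the two forward diagonals) so each pair is counted once.
From row 0: 2 unlike of 15 pairs (running 2/15).
From row 1: 6 unlike of 15 pairs (running 8/30).
From row 2: 9 unlike of 22 pairs (running 17/52).
From row 3: 0 unlike of 4 pairs (running 17/56).
Total adjacent occupied pairs: 56; unlike-type pairs: 17.
17/56 is already in lowest terms.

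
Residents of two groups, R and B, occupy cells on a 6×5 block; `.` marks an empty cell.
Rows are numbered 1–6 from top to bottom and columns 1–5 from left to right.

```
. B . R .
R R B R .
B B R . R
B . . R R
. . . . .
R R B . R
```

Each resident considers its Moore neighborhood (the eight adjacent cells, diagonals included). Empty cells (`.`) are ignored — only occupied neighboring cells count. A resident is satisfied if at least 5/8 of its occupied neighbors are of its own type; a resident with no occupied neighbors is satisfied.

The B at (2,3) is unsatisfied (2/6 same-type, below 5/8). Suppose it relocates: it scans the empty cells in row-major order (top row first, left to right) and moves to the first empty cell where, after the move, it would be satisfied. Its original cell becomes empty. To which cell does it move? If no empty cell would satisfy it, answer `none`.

(4,2)

Vacating (2,3). Empty cells in order:
  (1,1): 1/3 same-type → still unsatisfied.
  (1,3): 1/4 same-type → still unsatisfied.
  (1,5): 0/2 same-type → still unsatisfied.
  (2,5): 0/3 same-type → still unsatisfied.
  (3,4): 0/5 same-type → still unsatisfied.
  (4,2): 3/4 same-type → satisfied — stop here.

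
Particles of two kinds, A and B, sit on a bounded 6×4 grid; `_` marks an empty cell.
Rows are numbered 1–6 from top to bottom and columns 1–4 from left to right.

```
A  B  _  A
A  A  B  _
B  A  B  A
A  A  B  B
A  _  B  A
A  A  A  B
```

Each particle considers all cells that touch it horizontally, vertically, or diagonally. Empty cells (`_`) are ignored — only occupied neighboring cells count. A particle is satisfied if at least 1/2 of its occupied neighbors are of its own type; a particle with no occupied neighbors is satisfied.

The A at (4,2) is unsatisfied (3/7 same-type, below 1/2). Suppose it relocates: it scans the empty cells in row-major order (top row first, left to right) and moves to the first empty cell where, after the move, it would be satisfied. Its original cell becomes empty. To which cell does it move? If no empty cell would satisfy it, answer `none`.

Vacating (4,2). Empty cells in order:
  (1,3): 2/4 same-type → satisfied — stop here.

(1,3)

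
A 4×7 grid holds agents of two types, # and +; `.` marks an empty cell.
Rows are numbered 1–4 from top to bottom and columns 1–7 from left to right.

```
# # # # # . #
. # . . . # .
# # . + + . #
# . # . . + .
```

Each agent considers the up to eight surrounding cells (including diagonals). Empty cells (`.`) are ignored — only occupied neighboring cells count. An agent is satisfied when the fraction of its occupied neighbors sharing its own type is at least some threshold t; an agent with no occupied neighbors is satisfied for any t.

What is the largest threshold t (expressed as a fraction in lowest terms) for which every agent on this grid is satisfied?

Row 1: (1,1)# 2/2 · (1,2)# 3/3 · (1,3)# 3/3 · (1,4)# 2/2 · (1,5)# 2/2 · (1,7)# 1/1
Row 2: (2,2)# 5/5 · (2,6)# 3/4
Row 3: (3,1)# 3/3 · (3,2)# 4/4 · (3,4)+ 1/2 · (3,5)+ 2/3 · (3,7)# 1/2
Row 4: (4,1)# 2/2 · (4,3)# 1/2 · (4,6)+ 1/2
The smallest same-type fraction is 1/2 at (3,4), which reduces to 1/2. Any threshold above that leaves this agent unsatisfied.

1/2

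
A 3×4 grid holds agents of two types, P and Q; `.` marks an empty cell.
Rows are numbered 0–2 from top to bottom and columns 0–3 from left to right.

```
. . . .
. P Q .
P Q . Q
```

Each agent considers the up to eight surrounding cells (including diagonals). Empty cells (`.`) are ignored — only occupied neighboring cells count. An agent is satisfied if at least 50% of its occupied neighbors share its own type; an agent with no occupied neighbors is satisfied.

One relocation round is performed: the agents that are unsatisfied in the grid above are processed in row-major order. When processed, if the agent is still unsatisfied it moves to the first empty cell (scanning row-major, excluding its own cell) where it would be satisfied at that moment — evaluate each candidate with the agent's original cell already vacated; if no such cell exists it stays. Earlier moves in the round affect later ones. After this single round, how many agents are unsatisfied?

Initially unsatisfied (in order): (1,1), (2,1).
  (1,1) → (0,0).
  (2,1): now satisfied by earlier moves; stays.
Resulting grid:
P . . .
. . Q .
P Q . Q
Unsatisfied now: (2,0).

1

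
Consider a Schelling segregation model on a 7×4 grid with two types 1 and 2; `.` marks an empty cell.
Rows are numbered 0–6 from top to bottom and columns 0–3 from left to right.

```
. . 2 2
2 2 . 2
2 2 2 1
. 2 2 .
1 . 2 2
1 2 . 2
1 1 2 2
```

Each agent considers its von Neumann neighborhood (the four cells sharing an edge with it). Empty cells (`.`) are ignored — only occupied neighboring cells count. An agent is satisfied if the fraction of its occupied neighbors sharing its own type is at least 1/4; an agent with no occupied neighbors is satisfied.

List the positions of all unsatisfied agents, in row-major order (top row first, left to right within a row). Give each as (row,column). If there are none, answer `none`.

(2,3), (5,1)

Row 0: (0,2)2 1/1 ✓ · (0,3)2 2/2 ✓
Row 1: (1,0)2 2/2 ✓ · (1,1)2 2/2 ✓ · (1,3)2 1/2 ✓
Row 2: (2,0)2 2/2 ✓ · (2,1)2 4/4 ✓ · (2,2)2 2/3 ✓ · (2,3)1 0/2 ✗
Row 3: (3,1)2 2/2 ✓ · (3,2)2 3/3 ✓
Row 4: (4,0)1 1/1 ✓ · (4,2)2 2/2 ✓ · (4,3)2 2/2 ✓
Row 5: (5,0)1 2/3 ✓ · (5,1)2 0/2 ✗ · (5,3)2 2/2 ✓
Row 6: (6,0)1 2/2 ✓ · (6,1)1 1/3 ✓ · (6,2)2 1/2 ✓ · (6,3)2 2/2 ✓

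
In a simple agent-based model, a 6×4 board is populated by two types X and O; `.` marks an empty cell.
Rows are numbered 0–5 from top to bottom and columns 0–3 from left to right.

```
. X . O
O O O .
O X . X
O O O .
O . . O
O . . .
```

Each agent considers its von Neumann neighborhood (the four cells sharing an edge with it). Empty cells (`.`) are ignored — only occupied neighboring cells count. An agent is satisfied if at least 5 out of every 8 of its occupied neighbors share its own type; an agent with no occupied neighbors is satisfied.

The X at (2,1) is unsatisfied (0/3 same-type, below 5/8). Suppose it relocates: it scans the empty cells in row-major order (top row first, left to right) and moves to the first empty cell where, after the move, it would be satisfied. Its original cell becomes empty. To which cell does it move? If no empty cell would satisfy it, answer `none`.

Vacating (2,1). Empty cells in order:
  (0,0): 1/2 same-type → still unsatisfied.
  (0,2): 1/3 same-type → still unsatisfied.
  (1,3): 1/3 same-type → still unsatisfied.
  (2,2): 1/3 same-type → still unsatisfied.
  (3,3): 1/3 same-type → still unsatisfied.
  (4,1): 0/2 same-type → still unsatisfied.
  (4,2): 0/2 same-type → still unsatisfied.
  (5,1): 0/1 same-type → still unsatisfied.
  (5,2): 0/0 same-type → satisfied — stop here.

(5,2)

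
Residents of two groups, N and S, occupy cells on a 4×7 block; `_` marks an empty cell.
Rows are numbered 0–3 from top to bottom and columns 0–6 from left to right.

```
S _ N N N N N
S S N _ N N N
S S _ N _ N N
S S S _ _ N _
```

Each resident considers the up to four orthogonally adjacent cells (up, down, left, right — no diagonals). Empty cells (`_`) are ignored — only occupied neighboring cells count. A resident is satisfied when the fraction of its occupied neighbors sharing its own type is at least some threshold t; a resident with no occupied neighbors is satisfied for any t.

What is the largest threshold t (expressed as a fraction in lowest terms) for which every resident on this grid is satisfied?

(0,0)S 1/1
(0,2)N 2/2
(0,3)N 2/2
(0,4)N 3/3
(0,5)N 3/3
(0,6)N 2/2
(1,0)S 3/3
(1,1)S 2/3
(1,2)N 1/2
(1,4)N 2/2
(1,5)N 4/4
(1,6)N 3/3
(2,0)S 3/3
(2,1)S 3/3
(2,3)N — no occupied neighbors
(2,5)N 3/3
(2,6)N 2/2
(3,0)S 2/2
(3,1)S 3/3
(3,2)S 1/1
(3,5)N 1/1
The smallest same-type fraction is 1/2 at (1,2), which reduces to 1/2. Any threshold above that leaves this resident unsatisfied.

1/2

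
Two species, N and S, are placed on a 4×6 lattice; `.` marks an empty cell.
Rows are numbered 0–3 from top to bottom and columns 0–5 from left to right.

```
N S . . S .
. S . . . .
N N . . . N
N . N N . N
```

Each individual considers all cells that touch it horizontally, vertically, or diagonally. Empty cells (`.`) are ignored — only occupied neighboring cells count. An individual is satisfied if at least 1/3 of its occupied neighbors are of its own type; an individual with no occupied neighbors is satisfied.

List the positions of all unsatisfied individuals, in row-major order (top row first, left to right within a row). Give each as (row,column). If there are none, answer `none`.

(0,0), (1,1)

Row 0: (0,0)N 0/2 unhappy · (0,1)S 1/2 ok · (0,4)S 0/0 ok
Row 1: (1,1)S 1/4 unhappy
Row 2: (2,0)N 2/3 ok · (2,1)N 3/4 ok · (2,5)N 1/1 ok
Row 3: (3,0)N 2/2 ok · (3,2)N 2/2 ok · (3,3)N 1/1 ok · (3,5)N 1/1 ok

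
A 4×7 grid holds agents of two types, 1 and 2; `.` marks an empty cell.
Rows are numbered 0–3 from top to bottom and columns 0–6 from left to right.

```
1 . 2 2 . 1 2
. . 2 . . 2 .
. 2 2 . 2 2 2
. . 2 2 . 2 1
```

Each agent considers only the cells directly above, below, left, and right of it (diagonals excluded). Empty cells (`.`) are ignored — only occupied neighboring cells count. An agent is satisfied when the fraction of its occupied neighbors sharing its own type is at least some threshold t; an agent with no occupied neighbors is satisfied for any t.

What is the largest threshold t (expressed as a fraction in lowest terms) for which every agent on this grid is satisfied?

0/1

(0,0)1 — no occupied neighbors
(0,2)2 2/2
(0,3)2 1/1
(0,5)1 0/2
(0,6)2 0/1
(1,2)2 2/2
(1,5)2 1/2
(2,1)2 1/1
(2,2)2 3/3
(2,4)2 1/1
(2,5)2 4/4
(2,6)2 1/2
(3,2)2 2/2
(3,3)2 1/1
(3,5)2 1/2
(3,6)1 0/2
The smallest same-type fraction is 0/2 at (0,5), which reduces to 0/1. Any threshold above that leaves this agent unsatisfied.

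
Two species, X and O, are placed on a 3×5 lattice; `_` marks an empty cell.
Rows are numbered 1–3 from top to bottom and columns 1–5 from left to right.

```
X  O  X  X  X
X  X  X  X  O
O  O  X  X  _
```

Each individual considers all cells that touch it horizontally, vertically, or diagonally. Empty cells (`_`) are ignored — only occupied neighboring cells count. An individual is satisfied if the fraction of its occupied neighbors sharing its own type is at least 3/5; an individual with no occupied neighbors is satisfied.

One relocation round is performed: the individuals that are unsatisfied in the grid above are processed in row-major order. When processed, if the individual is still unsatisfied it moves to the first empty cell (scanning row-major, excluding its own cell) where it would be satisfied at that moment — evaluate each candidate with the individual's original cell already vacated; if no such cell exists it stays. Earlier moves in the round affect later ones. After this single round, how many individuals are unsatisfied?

4

Initially unsatisfied (in order): (1,2), (2,1), (2,5), (3,1), (3,2).
  (1,2): no empty cell satisfies it; stays.
  (2,1) → (3,5).
  (2,5) → (2,1).
  (3,1): now satisfied by earlier moves; stays.
  (3,2): no empty cell satisfies it; stays.
Resulting grid:
X O X X X
O X X X _
O O X X X
Unsatisfied now: (1,1), (1,2), (2,2), (3,2).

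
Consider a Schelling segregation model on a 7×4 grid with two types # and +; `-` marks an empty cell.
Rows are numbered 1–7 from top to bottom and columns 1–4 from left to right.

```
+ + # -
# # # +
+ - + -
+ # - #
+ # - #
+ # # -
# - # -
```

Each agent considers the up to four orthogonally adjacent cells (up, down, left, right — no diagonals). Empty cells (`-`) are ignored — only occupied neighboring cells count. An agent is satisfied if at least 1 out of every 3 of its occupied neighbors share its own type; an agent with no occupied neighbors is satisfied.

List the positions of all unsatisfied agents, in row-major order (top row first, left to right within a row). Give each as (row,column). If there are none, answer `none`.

Row 1: (1,1)+ 1/2 ok · (1,2)+ 1/3 ok · (1,3)# 1/2 ok
Row 2: (2,1)# 1/3 ok · (2,2)# 2/3 ok · (2,3)# 2/4 ok · (2,4)+ 0/1 unhappy
Row 3: (3,1)+ 1/2 ok · (3,3)+ 0/1 unhappy
Row 4: (4,1)+ 2/3 ok · (4,2)# 1/2 ok · (4,4)# 1/1 ok
Row 5: (5,1)+ 2/3 ok · (5,2)# 2/3 ok · (5,4)# 1/1 ok
Row 6: (6,1)+ 1/3 ok · (6,2)# 2/3 ok · (6,3)# 2/2 ok
Row 7: (7,1)# 0/1 unhappy · (7,3)# 1/1 ok

(2,4), (3,3), (7,1)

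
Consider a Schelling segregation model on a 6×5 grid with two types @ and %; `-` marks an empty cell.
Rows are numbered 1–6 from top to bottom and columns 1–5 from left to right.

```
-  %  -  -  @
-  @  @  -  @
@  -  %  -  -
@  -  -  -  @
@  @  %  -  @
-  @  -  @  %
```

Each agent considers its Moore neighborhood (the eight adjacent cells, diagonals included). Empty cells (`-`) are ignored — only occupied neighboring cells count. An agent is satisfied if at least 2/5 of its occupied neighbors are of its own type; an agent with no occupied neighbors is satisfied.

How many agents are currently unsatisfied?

6

(1,2)% 0/2 unhappy
(1,5)@ 1/1 ok
(2,2)@ 2/4 ok
(2,3)@ 1/3 unhappy
(2,5)@ 1/1 ok
(3,1)@ 2/2 ok
(3,3)% 0/2 unhappy
(4,1)@ 3/3 ok
(4,5)@ 1/1 ok
(5,1)@ 3/3 ok
(5,2)@ 3/4 ok
(5,3)% 0/3 unhappy
(5,5)@ 2/3 ok
(6,2)@ 2/3 ok
(6,4)@ 1/3 unhappy
(6,5)% 0/2 unhappy
Unsatisfied: (1,2), (2,3), (3,3), (5,3), (6,4), (6,5) — 6 in total.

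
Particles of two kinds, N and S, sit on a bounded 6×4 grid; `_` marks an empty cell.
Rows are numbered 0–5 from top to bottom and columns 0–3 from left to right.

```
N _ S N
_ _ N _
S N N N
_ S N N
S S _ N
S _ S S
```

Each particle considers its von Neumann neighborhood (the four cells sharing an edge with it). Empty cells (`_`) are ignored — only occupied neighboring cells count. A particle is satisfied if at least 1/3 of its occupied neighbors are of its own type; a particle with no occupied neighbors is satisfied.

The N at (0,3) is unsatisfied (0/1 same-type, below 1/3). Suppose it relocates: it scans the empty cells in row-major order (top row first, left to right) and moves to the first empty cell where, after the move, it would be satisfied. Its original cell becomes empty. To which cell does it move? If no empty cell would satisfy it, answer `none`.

Vacating (0,3). Empty cells in order:
  (0,1): 1/2 same-type → satisfied — stop here.

(0,1)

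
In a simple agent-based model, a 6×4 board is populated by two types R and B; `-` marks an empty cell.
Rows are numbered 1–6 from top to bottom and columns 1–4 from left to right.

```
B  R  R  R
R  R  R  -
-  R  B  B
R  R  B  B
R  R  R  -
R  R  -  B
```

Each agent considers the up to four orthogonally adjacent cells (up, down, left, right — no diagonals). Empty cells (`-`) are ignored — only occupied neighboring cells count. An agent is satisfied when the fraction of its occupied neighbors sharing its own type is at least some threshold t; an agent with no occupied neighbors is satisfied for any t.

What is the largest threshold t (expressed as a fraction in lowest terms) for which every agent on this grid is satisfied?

Row 1: (1,1)B 0/2 · (1,2)R 2/3 · (1,3)R 3/3 · (1,4)R 1/1
Row 2: (2,1)R 1/2 · (2,2)R 4/4 · (2,3)R 2/3
Row 3: (3,2)R 2/3 · (3,3)B 2/4 · (3,4)B 2/2
Row 4: (4,1)R 2/2 · (4,2)R 3/4 · (4,3)B 2/4 · (4,4)B 2/2
Row 5: (5,1)R 3/3 · (5,2)R 4/4 · (5,3)R 1/2
Row 6: (6,1)R 2/2 · (6,2)R 2/2 · (6,4)B — no occupied neighbors
The smallest same-type fraction is 0/2 at (1,1), which reduces to 0/1. Any threshold above that leaves this agent unsatisfied.

0/1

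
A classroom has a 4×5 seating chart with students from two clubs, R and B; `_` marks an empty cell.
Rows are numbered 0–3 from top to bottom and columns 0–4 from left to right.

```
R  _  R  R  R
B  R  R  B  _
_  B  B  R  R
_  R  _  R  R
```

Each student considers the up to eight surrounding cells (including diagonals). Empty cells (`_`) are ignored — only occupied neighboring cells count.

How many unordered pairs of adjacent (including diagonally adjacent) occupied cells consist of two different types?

16

Scan each occupied cell's neighbors to the right and below (and the two forward diagonals) so each pair is counted once.
Row 0: R(0,0)–B(1,0)≠ R(0,0)–R(1,1)= R(0,2)–R(0,3)= R(0,2)–R(1,2)= R(0,2)–B(1,3)≠ R(0,2)–R(1,1)= R(0,3)–R(0,4)= R(0,3)–B(1,3)≠ R(0,3)–R(1,2)= R(0,4)–B(1,3)≠  → 4/10 unlike.
Row 1: B(1,0)–R(1,1)≠ B(1,0)–B(2,1)= R(1,1)–R(1,2)= R(1,1)–B(2,1)≠ R(1,1)–B(2,2)≠ R(1,2)–B(1,3)≠ R(1,2)–B(2,2)≠ R(1,2)–R(2,3)= R(1,2)–B(2,1)≠ B(1,3)–R(2,3)≠ B(1,3)–R(2,4)≠ B(1,3)–B(2,2)=  → 8/12 unlike.
Row 2: B(2,1)–B(2,2)= B(2,1)–R(3,1)≠ B(2,2)–R(2,3)≠ B(2,2)–R(3,3)≠ B(2,2)–R(3,1)≠ R(2,3)–R(2,4)= R(2,3)–R(3,3)= R(2,3)–R(3,4)= R(2,4)–R(3,4)= R(2,4)–R(3,3)=  → 4/10 unlike.
Row 3: R(3,3)–R(3,4)=  → 0/1 unlike.
Total adjacent occupied pairs: 33; unlike-type pairs: 16.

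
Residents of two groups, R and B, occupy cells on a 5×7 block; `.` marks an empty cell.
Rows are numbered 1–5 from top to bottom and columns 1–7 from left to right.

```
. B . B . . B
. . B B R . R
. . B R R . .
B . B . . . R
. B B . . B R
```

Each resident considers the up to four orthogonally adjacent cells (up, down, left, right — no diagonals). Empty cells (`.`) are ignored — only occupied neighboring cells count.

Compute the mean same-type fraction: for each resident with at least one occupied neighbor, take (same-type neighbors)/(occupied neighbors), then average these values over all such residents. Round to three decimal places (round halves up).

(1,2)B — no occupied neighbors
(1,4)B 1/1
(1,7)B 0/1
(2,3)B 2/2
(2,4)B 2/4
(2,5)R 1/2
(2,7)R 0/1
(3,3)B 2/3
(3,4)R 1/3
(3,5)R 2/2
(4,1)B — no occupied neighbors
(4,3)B 2/2
(4,7)R 1/1
(5,2)B 1/1
(5,3)B 2/2
(5,6)B 0/1
(5,7)R 1/2
Sum over 15 residents: 1/1 + 0/1 + 2/2 + 2/4 + 1/2 + 0/1 + 2/3 + 1/3 + 2/2 + 2/2 + 1/1 + 1/1 + 2/2 + 0/1 + 1/2 = 19/2; mean = 19/2 ÷ 15 = 19/30 = 0.633333… → 0.633.

0.633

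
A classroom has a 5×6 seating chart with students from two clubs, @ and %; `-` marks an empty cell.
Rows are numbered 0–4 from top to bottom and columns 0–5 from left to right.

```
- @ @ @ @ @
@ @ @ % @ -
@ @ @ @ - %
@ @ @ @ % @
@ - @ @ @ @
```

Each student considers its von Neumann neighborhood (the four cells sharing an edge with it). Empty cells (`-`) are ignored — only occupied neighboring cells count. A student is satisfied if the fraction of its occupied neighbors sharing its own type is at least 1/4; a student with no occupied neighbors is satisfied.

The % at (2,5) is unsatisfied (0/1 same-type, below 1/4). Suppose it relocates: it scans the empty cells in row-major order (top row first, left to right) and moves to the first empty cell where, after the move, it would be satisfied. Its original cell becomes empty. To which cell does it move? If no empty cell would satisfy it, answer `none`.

Vacating (2,5). Empty cells in order:
  (0,0): 0/2 same-type → still unsatisfied.
  (1,5): 0/2 same-type → still unsatisfied.
  (2,4): 1/3 same-type → satisfied — stop here.

(2,4)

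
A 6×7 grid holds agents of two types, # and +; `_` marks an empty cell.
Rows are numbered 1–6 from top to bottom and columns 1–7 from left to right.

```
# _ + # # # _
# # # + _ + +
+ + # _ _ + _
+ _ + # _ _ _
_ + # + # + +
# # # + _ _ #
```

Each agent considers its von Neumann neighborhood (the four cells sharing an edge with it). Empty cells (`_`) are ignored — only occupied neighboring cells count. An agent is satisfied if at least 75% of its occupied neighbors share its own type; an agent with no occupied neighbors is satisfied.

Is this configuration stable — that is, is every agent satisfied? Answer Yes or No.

Row 1: (1,1)# 1/1 satisfied · (1,3)+ 0/2 not · (1,4)# 1/3 not · (1,5)# 2/2 satisfied · (1,6)# 1/2 not
Row 2: (2,1)# 2/3 not · (2,2)# 2/3 not · (2,3)# 2/4 not · (2,4)+ 0/2 not · (2,6)+ 2/3 not · (2,7)+ 1/1 satisfied
Row 3: (3,1)+ 2/3 not · (3,2)+ 1/3 not · (3,3)# 1/3 not · (3,6)+ 1/1 satisfied
Row 4: (4,1)+ 1/1 satisfied · (4,3)+ 0/3 not · (4,4)# 0/2 not
Row 5: (5,2)+ 0/2 not · (5,3)# 1/4 not · (5,4)+ 1/4 not · (5,5)# 0/2 not · (5,6)+ 1/2 not · (5,7)+ 1/2 not
Row 6: (6,1)# 1/1 satisfied · (6,2)# 2/3 not · (6,3)# 2/3 not · (6,4)+ 1/2 not · (6,7)# 0/1 not
For instance (1,3) has only 0/2 same-type neighbors, below 3/4.

No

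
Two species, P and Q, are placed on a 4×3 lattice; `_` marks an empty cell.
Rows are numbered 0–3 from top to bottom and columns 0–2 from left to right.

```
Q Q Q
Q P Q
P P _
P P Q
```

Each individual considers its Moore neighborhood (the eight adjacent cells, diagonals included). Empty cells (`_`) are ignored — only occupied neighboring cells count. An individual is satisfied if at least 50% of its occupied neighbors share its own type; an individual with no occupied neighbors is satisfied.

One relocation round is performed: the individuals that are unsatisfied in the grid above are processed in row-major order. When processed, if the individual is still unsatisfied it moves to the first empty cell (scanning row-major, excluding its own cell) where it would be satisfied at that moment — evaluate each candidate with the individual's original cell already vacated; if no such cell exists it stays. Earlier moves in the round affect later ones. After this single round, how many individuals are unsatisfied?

Initially unsatisfied (in order): (1,0), (1,1), (3,2).
  (1,0): no empty cell satisfies it; stays.
  (1,1) → (2,2).
  (3,2) → (1,1).
Resulting grid:
Q Q Q
Q Q Q
P P P
P P _
All satisfied now.

0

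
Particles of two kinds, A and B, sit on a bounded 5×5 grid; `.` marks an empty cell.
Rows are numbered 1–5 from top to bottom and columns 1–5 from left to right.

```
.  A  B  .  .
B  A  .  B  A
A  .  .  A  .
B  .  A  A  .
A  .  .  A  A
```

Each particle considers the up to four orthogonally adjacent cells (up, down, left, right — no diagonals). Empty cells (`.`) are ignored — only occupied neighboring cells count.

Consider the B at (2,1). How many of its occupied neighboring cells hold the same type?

0

Occupied neighbors of (2,1): (3,1)=A, (2,2)=A.
Same type (B): 0 of 2.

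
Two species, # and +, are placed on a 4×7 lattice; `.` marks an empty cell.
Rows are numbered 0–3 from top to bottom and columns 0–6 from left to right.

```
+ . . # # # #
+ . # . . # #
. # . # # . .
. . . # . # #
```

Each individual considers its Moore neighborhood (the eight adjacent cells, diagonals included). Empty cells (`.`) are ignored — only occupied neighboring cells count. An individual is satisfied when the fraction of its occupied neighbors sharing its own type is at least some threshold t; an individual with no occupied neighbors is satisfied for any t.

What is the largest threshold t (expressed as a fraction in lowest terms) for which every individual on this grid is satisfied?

1/2

(0,0)+ 1/1
(0,3)# 2/2
(0,4)# 3/3
(0,5)# 4/4
(0,6)# 3/3
(1,0)+ 1/2
(1,2)# 3/3
(1,5)# 5/5
(1,6)# 3/3
(2,1)# 1/2
(2,3)# 3/3
(2,4)# 4/4
(3,3)# 2/2
(3,5)# 2/2
(3,6)# 1/1
The smallest same-type fraction is 1/2 at (1,0), which reduces to 1/2. Any threshold above that leaves this individual unsatisfied.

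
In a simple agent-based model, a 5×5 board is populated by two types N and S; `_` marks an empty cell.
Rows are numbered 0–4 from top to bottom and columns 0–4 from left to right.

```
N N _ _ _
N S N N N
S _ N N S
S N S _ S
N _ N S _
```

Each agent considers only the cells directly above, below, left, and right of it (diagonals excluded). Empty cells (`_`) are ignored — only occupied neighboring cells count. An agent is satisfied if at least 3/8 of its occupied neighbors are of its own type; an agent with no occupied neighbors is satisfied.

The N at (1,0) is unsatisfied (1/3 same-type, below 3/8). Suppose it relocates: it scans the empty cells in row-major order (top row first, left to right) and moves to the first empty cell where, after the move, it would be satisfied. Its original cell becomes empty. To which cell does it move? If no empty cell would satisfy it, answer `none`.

(0,2)

Vacating (1,0). Empty cells in order:
  (0,2): 2/2 same-type → satisfied — stop here.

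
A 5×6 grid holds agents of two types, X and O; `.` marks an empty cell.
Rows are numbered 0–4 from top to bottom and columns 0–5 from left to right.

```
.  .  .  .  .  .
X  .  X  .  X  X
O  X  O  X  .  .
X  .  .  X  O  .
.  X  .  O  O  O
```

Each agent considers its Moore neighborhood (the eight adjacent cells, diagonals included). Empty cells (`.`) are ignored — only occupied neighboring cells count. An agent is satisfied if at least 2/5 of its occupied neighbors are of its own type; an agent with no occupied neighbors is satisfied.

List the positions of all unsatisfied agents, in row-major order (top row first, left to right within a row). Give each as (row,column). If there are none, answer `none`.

(2,0), (2,2), (3,3)

(1,0)X 1/2 ✓
(1,2)X 2/3 ✓
(1,4)X 2/2 ✓
(1,5)X 1/1 ✓
(2,0)O 0/3 ✗
(2,1)X 3/5 ✓
(2,2)O 0/4 ✗
(2,3)X 3/5 ✓
(3,0)X 2/3 ✓
(3,3)X 1/5 ✗
(3,4)O 3/5 ✓
(4,1)X 1/1 ✓
(4,3)O 2/3 ✓
(4,4)O 3/4 ✓
(4,5)O 2/2 ✓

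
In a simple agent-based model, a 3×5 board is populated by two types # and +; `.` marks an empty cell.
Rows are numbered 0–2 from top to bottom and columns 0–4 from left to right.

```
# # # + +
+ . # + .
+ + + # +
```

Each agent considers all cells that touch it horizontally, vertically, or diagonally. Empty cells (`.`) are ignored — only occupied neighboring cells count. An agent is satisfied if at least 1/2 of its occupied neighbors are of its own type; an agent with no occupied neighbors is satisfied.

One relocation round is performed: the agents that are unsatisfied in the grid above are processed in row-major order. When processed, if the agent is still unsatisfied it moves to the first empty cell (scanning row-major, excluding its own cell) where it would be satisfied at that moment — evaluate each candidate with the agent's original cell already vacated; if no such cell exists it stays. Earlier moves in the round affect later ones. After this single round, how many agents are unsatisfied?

Initially unsatisfied (in order): (1,2), (2,3).
  (1,2): no empty cell satisfies it; stays.
  (2,3) → (1,1).
Resulting grid:
# # # + +
+ # # + .
+ + + . +
Unsatisfied now: (1,0), (1,2).

2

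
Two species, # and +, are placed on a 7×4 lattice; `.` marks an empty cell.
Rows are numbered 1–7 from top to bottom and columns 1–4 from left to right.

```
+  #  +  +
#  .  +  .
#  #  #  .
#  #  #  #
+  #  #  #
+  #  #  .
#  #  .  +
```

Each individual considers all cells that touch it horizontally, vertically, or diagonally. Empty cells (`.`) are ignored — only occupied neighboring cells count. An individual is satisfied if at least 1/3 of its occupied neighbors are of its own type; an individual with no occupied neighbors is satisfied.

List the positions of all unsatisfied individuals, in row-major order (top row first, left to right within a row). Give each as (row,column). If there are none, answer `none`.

(1,1), (1,2), (5,1), (6,1), (7,4)

Row 1: (1,1)+ 0/2 ✗ · (1,2)# 1/4 ✗ · (1,3)+ 2/3 ✓ · (1,4)+ 2/2 ✓
Row 2: (2,1)# 3/4 ✓ · (2,3)+ 2/5 ✓
Row 3: (3,1)# 4/4 ✓ · (3,2)# 6/7 ✓ · (3,3)# 4/5 ✓
Row 4: (4,1)# 4/5 ✓ · (4,2)# 7/8 ✓ · (4,3)# 7/7 ✓ · (4,4)# 4/4 ✓
Row 5: (5,1)+ 1/5 ✗ · (5,2)# 6/8 ✓ · (5,3)# 7/7 ✓ · (5,4)# 4/4 ✓
Row 6: (6,1)+ 1/5 ✗ · (6,2)# 5/7 ✓ · (6,3)# 5/6 ✓
Row 7: (7,1)# 2/3 ✓ · (7,2)# 3/4 ✓ · (7,4)+ 0/1 ✗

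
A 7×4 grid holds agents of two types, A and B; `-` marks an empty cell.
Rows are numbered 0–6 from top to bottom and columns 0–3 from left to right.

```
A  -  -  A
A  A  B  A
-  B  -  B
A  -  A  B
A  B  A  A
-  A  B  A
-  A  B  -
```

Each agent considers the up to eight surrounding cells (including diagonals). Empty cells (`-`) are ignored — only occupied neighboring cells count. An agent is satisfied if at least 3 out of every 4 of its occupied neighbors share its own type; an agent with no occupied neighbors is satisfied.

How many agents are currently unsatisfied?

19

Row 0: (0,0)A 2/2 ✓ · (0,3)A 1/2 ✗
Row 1: (1,0)A 2/3 ✗ · (1,1)A 2/4 ✗ · (1,2)B 2/5 ✗ · (1,3)A 1/3 ✗
Row 2: (2,1)B 1/5 ✗ · (2,3)B 2/4 ✗
Row 3: (3,0)A 1/3 ✗ · (3,2)A 2/6 ✗ · (3,3)B 1/4 ✗
Row 4: (4,0)A 2/3 ✗ · (4,1)B 1/6 ✗ · (4,2)A 4/7 ✗ · (4,3)A 3/5 ✗
Row 5: (5,1)A 3/6 ✗ · (5,2)B 2/7 ✗ · (5,3)A 2/4 ✗
Row 6: (6,1)A 1/3 ✗ · (6,2)B 1/4 ✗
Unsatisfied: (0,3), (1,0), (1,1), (1,2), (1,3), (2,1), (2,3), (3,0), (3,2), (3,3), (4,0), (4,1), (4,2), (4,3), (5,1), (5,2), (5,3), (6,1), (6,2) — 19 in total.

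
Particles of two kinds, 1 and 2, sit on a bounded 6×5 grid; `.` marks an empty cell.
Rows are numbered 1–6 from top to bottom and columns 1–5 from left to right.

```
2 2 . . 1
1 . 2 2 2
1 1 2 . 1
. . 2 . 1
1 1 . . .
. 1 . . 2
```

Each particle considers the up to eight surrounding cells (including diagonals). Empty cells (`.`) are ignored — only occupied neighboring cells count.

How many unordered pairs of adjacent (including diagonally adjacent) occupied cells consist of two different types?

Scan each occupied cell's neighbors to the right and below (and the two forward diagonals) so each pair is counted once.
From row 1: 4 unlike of 6 pairs (running 4/6).
From row 2: 3 unlike of 9 pairs (running 7/15).
From row 3: 2 unlike of 5 pairs (running 9/20).
From row 4: 1 unlike of 1 pairs (running 10/21).
From row 5: 0 unlike of 3 pairs (running 10/24).
Total adjacent occupied pairs: 24; unlike-type pairs: 10.

10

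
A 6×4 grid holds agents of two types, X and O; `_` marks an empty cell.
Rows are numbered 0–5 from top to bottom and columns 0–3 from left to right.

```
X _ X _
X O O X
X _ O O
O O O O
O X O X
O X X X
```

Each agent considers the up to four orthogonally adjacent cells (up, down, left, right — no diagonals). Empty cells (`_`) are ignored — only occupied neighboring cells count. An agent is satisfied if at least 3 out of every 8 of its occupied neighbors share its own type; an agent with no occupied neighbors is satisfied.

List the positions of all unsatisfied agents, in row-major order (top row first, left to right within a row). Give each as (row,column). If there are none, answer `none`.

(0,2), (1,3), (4,1), (4,2), (4,3)

(0,0)X 1/1 satisfied
(0,2)X 0/1 not
(1,0)X 2/3 satisfied
(1,1)O 1/2 satisfied
(1,2)O 2/4 satisfied
(1,3)X 0/2 not
(2,0)X 1/2 satisfied
(2,2)O 3/3 satisfied
(2,3)O 2/3 satisfied
(3,0)O 2/3 satisfied
(3,1)O 2/3 satisfied
(3,2)O 4/4 satisfied
(3,3)O 2/3 satisfied
(4,0)O 2/3 satisfied
(4,1)X 1/4 not
(4,2)O 1/4 not
(4,3)X 1/3 not
(5,0)O 1/2 satisfied
(5,1)X 2/3 satisfied
(5,2)X 2/3 satisfied
(5,3)X 2/2 satisfied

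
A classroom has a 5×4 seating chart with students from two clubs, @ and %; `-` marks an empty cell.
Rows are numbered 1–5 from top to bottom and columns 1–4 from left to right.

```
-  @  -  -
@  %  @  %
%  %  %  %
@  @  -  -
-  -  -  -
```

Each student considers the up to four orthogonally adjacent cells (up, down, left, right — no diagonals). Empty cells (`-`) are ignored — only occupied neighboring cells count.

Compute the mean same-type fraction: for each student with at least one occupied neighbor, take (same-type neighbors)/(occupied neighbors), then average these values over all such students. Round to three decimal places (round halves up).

0.409

(1,2)@ 0/1
(2,1)@ 0/2
(2,2)% 1/4
(2,3)@ 0/3
(2,4)% 1/2
(3,1)% 1/3
(3,2)% 3/4
(3,3)% 2/3
(3,4)% 2/2
(4,1)@ 1/2
(4,2)@ 1/2
Sum over 11 students: 0/1 + 0/2 + 1/4 + 0/3 + 1/2 + 1/3 + 3/4 + 2/3 + 2/2 + 1/2 + 1/2 = 9/2; mean = 9/2 ÷ 11 = 9/22 = 0.409090… → 0.409.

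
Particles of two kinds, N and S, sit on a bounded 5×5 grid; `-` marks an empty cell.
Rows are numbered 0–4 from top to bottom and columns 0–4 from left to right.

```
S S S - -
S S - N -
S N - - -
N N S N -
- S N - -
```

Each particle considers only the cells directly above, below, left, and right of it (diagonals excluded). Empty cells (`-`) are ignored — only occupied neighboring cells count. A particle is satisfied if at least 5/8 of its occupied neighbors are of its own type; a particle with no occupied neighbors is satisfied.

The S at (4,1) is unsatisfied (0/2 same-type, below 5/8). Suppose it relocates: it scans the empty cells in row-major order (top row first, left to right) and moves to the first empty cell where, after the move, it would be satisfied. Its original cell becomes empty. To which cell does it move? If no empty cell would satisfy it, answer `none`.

(0,4)

Vacating (4,1). Empty cells in order:
  (0,3): 1/2 same-type → still unsatisfied.
  (0,4): 0/0 same-type → satisfied — stop here.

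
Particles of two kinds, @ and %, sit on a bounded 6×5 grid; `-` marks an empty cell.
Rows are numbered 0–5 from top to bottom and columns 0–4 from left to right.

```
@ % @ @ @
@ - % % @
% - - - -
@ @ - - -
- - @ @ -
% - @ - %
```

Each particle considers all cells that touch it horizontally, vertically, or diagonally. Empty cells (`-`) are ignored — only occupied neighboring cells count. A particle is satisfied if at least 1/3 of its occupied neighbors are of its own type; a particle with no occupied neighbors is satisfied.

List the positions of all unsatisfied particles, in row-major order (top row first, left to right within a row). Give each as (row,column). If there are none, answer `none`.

(0,1), (0,2), (1,3), (2,0), (5,4)

(0,0)@ 1/2 ✓
(0,1)% 1/4 ✗
(0,2)@ 1/4 ✗
(0,3)@ 3/5 ✓
(0,4)@ 2/3 ✓
(1,0)@ 1/3 ✓
(1,2)% 2/4 ✓
(1,3)% 1/5 ✗
(1,4)@ 2/3 ✓
(2,0)% 0/3 ✗
(3,0)@ 1/2 ✓
(3,1)@ 2/3 ✓
(4,2)@ 3/3 ✓
(4,3)@ 2/3 ✓
(5,0)% 0/0 ✓
(5,2)@ 2/2 ✓
(5,4)% 0/1 ✗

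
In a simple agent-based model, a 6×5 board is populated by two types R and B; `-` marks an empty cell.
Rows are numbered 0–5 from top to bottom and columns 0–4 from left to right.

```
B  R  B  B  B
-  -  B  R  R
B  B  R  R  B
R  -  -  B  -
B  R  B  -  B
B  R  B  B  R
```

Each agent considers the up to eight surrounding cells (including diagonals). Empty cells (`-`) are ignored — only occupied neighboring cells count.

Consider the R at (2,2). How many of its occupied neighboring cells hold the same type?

Occupied neighbors of (2,2): (1,2)=B, (1,3)=R, (2,1)=B, (2,3)=R, (3,3)=B.
Same type (R): 2 of 5.

2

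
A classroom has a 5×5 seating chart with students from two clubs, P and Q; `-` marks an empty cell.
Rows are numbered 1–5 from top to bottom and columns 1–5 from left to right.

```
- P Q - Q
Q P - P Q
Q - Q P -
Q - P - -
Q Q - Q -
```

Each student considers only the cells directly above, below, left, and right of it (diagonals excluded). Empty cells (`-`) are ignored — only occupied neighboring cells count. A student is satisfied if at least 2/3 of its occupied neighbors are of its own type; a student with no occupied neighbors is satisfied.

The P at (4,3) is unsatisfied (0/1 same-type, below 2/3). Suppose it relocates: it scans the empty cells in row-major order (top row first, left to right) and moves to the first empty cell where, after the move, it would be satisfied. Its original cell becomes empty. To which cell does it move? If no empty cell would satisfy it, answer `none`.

Vacating (4,3). Empty cells in order:
  (1,1): 1/2 same-type → still unsatisfied.
  (1,4): 1/3 same-type → still unsatisfied.
  (2,3): 2/4 same-type → still unsatisfied.
  (3,2): 1/3 same-type → still unsatisfied.
  (3,5): 1/2 same-type → still unsatisfied.
  (4,2): 0/2 same-type → still unsatisfied.
  (4,4): 1/2 same-type → still unsatisfied.
  (4,5): 0/0 same-type → satisfied — stop here.

(4,5)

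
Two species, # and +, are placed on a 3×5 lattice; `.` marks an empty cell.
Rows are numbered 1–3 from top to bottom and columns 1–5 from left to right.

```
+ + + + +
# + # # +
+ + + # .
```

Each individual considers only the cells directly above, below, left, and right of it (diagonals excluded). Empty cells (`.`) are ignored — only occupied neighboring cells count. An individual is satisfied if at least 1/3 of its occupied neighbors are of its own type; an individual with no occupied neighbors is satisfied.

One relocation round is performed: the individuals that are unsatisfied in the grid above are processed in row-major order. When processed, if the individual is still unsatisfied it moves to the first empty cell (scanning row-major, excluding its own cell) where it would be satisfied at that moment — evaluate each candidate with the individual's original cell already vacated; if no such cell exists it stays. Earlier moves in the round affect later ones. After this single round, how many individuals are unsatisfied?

Initially unsatisfied (in order): (2,1), (2,3).
  (2,1) → (3,5).
  (2,3): no empty cell satisfies it; stays.
Resulting grid:
+ + + + +
. + # # +
+ + + # #
Unsatisfied now: (2,3).

1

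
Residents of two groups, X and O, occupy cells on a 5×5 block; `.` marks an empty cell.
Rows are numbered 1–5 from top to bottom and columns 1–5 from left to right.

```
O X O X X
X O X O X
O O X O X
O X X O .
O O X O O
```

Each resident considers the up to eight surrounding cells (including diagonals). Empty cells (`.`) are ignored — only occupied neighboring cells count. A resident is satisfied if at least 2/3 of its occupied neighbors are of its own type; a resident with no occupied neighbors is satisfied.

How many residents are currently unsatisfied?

(1,1)O 1/3 not
(1,2)X 2/5 not
(1,3)O 2/5 not
(1,4)X 3/5 not
(1,5)X 2/3 satisfied
(2,1)X 1/5 not
(2,2)O 4/8 not
(2,3)X 3/8 not
(2,4)O 2/8 not
(2,5)X 3/5 not
(3,1)O 3/5 not
(3,2)O 3/8 not
(3,3)X 3/8 not
(3,4)O 2/7 not
(3,5)X 1/4 not
(4,1)O 4/5 satisfied
(4,2)X 3/8 not
(4,3)X 3/8 not
(4,4)O 3/7 not
(5,1)O 2/3 satisfied
(5,2)O 2/5 not
(5,3)X 2/5 not
(5,4)O 2/4 not
(5,5)O 2/2 satisfied
Unsatisfied: (1,1), (1,2), (1,3), (1,4), (2,1), (2,2), (2,3), (2,4), (2,5), (3,1), (3,2), (3,3), (3,4), (3,5), (4,2), (4,3), (4,4), (5,2), (5,3), (5,4) — 20 in total.

20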